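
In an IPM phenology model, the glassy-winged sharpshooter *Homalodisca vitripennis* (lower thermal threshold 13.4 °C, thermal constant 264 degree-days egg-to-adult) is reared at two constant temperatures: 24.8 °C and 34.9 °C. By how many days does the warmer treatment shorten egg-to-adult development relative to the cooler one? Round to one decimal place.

10.9 days

At 24.8 °C: 264 / (24.8 − 13.4) = 264 / 11.4 = 23.158 d.
At 34.9 °C: 264 / (34.9 − 13.4) = 264 / 21.5 = 12.279 d.
Difference = |23.158 − 12.279| = 10.879 ≈ 10.9 days.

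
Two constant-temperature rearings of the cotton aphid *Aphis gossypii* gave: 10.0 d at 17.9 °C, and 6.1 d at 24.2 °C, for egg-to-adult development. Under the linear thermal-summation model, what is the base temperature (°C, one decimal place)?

Under the model K = D·(T − T_b), so D₁·(T₁ − T_b) = D₂·(T₂ − T_b).
10.0·(17.9 − T_b) = 6.1·(24.2 − T_b)
T_b = (10.0·17.9 − 6.1·24.2) / (10.0 − 6.1) = 31.38 / 3.9 = 8.046 °C ≈ 8.0 °C.

8.0 °C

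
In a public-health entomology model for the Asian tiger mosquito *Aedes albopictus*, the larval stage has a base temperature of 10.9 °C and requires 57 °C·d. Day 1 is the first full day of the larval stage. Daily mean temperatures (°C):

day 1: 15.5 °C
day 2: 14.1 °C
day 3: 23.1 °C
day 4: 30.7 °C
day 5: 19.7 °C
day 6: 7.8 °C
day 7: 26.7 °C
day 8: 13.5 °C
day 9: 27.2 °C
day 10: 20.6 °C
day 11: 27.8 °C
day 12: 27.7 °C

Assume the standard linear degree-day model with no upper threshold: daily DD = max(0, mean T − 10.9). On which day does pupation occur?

day 7

Daily DD above 10.9 °C: 4.6, 3.2, 12.2, 19.8, 8.8, 0.0, 15.8, 2.6, 16.3, 9.7, 16.9, 16.8.
Cumulative: 4.6, 7.8, 20.0, 39.8, 48.6, 48.6, 64.4, 67.0, 83.3, 93.0, 109.9, 126.7.
The total first reaches 57 DD on day 7.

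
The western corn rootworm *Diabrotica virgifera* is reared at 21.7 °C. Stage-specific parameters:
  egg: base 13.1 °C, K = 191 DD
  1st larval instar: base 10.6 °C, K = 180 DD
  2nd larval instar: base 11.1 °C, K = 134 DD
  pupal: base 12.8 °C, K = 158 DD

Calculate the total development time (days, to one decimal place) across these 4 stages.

egg: 191 / (21.7 − 13.1) = 191 / 8.6 = 22.209 d.
1st larval instar: 180 / (21.7 − 10.6) = 180 / 11.1 = 16.216 d.
2nd larval instar: 134 / (21.7 − 11.1) = 134 / 10.6 = 12.642 d.
pupal: 158 / (21.7 − 12.8) = 158 / 8.9 = 17.753 d.
Sum = 68.820 ≈ 68.8 days.

68.8 days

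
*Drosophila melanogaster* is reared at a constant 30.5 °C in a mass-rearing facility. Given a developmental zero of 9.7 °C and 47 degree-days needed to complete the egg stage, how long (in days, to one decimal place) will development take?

Daily accumulation = 30.5 − 9.7 = 20.8 DD/day.
Duration = 47 / 20.8 = 2.260 ≈ 2.3 days.

2.3 days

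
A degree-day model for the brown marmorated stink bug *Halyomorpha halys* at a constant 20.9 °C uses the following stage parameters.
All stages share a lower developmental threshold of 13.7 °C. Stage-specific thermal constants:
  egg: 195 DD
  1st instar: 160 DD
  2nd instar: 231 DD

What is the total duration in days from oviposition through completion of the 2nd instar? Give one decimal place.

81.4 days

Daily accumulation at 20.9 °C = 20.9 − 13.7 = 7.2 DD/day.
Total K = 195 + 160 + 231 = 586 DD.
Total duration = 586 / 7.2 = 81.389 ≈ 81.4 days.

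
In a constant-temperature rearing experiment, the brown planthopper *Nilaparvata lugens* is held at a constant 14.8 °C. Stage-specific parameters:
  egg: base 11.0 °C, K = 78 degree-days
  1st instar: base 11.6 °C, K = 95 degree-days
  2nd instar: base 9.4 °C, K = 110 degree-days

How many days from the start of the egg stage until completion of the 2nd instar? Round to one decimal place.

70.6 days

egg: 78 / (14.8 − 11.0) = 78 / 3.8 = 20.526 d.
1st instar: 95 / (14.8 − 11.6) = 95 / 3.2 = 29.687 d.
2nd instar: 110 / (14.8 − 9.4) = 110 / 5.4 = 20.370 d.
Sum = 70.584 ≈ 70.6 days.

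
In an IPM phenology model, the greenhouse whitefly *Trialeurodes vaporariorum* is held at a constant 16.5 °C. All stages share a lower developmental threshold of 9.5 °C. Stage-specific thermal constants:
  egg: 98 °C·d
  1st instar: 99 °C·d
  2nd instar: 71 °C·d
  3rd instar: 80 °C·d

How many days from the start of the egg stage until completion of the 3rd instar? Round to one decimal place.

Daily accumulation at 16.5 °C = 16.5 − 9.5 = 7.0 DD/day.
Total K = 98 + 99 + 71 + 80 = 348 DD.
Total duration = 348 / 7.0 = 49.714 ≈ 49.7 days.

49.7 days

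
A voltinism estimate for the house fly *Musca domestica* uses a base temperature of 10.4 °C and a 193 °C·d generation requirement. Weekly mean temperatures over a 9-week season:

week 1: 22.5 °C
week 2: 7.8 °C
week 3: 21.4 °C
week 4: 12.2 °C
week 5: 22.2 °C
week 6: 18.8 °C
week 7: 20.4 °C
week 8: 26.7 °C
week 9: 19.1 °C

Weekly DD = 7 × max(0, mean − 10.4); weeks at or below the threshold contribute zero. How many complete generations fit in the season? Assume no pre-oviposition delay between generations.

Weekly DD (7 × max(0, T̄ − 10.4)): 84.7, 0.0, 77.0, 12.6, 82.6, 58.8, 70.0, 114.1, 60.9.
Season total = 560.7 DD.
Complete generations = ⌊560.7 / 193⌋ = 2.

2 generations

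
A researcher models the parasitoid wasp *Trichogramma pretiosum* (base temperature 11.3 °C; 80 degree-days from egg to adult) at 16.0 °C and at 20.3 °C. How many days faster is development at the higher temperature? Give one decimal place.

At 16.0 °C: 80 / (16.0 − 11.3) = 80 / 4.7 = 17.021 d.
At 20.3 °C: 80 / (20.3 − 11.3) = 80 / 9.0 = 8.889 d.
Difference = |17.021 − 8.889| = 8.132 ≈ 8.1 days.

8.1 days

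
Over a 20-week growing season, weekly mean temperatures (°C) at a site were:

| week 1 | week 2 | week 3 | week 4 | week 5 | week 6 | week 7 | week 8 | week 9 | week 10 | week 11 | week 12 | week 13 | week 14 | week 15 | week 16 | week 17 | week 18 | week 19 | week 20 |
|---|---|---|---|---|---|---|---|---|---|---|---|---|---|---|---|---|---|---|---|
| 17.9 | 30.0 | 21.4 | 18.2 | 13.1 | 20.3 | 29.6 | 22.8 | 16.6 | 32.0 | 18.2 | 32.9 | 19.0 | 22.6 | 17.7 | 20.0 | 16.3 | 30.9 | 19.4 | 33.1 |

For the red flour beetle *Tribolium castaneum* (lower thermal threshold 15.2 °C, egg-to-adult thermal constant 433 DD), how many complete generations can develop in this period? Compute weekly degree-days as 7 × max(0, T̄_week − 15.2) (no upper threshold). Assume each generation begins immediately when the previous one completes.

Weekly DD (7 × max(0, T̄ − 15.2)): 18.9, 103.6, 43.4, 21.0, 0.0, 35.7, 100.8, 53.2, 9.8, 117.6, 21.0, 123.9, 26.6, 51.8, 17.5, 33.6, 7.7, 109.9, 29.4, 125.3.
Season total = 1050.7 DD.
Complete generations = ⌊1050.7 / 433⌋ = 2.

2 generations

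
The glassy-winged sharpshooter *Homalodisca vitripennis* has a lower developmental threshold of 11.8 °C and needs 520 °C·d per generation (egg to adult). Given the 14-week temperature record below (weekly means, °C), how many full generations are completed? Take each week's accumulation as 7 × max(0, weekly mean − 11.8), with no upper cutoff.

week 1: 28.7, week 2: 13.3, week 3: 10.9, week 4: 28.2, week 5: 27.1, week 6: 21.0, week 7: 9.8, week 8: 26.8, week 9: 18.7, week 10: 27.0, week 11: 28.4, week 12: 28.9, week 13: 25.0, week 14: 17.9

Weekly DD (7 × max(0, T̄ − 11.8)): 118.3, 10.5, 0.0, 114.8, 107.1, 64.4, 0.0, 105.0, 48.3, 106.4, 116.2, 119.7, 92.4, 42.7.
Season total = 1045.8 DD.
Complete generations = ⌊1045.8 / 520⌋ = 2.

2 generations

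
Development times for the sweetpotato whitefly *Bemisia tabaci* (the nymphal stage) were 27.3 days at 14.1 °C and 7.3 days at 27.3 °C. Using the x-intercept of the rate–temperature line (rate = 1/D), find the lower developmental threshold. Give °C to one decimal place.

Under the model K = D·(T − T_b), so D₁·(T₁ − T_b) = D₂·(T₂ − T_b).
27.3·(14.1 − T_b) = 7.3·(27.3 − T_b)
T_b = (27.3·14.1 − 7.3·27.3) / (27.3 − 7.3) = 185.64 / 20.0 = 9.282 °C ≈ 9.3 °C.

9.3 °C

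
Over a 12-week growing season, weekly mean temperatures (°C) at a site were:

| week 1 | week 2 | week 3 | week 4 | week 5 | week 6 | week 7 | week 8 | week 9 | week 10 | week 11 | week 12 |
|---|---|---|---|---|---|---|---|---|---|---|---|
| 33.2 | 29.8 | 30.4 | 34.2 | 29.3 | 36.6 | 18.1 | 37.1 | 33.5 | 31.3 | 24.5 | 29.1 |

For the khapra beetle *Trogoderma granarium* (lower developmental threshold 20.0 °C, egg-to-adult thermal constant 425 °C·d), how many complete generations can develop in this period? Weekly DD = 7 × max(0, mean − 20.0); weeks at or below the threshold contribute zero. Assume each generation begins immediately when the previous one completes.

2 generations

Weekly DD (7 × max(0, T̄ − 20.0)): 92.4, 68.6, 72.8, 99.4, 65.1, 116.2, 0.0, 119.7, 94.5, 79.1, 31.5, 63.7.
Season total = 903.0 DD.
Complete generations = ⌊903.0 / 425⌋ = 2.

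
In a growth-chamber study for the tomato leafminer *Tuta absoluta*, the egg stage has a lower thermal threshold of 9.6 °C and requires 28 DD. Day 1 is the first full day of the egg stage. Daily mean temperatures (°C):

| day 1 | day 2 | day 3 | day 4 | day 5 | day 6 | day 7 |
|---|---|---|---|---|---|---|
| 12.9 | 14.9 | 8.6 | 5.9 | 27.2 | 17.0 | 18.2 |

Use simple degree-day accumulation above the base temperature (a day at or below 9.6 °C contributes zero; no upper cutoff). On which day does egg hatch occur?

Daily DD above 9.6 °C: 3.3, 5.3, 0.0, 0.0, 17.6, 7.4, 8.6.
Cumulative: 3.3, 8.6, 8.6, 8.6, 26.2, 33.6, 42.2.
The total first reaches 28 DD on day 6.

day 6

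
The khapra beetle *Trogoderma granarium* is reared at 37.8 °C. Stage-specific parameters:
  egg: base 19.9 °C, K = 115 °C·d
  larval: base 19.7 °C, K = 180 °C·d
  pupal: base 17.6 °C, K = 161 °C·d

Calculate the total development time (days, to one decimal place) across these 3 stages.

egg: 115 / (37.8 − 19.9) = 115 / 17.9 = 6.425 d.
larval: 180 / (37.8 − 19.7) = 180 / 18.1 = 9.945 d.
pupal: 161 / (37.8 − 17.6) = 161 / 20.2 = 7.970 d.
Sum = 24.340 ≈ 24.3 days.

24.3 days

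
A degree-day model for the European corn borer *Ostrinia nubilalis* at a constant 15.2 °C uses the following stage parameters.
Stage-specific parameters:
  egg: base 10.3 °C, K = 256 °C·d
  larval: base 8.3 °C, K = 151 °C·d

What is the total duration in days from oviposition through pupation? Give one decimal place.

74.1 days

egg: 256 / (15.2 − 10.3) = 256 / 4.9 = 52.245 d.
larval: 151 / (15.2 − 8.3) = 151 / 6.9 = 21.884 d.
Sum = 74.129 ≈ 74.1 days.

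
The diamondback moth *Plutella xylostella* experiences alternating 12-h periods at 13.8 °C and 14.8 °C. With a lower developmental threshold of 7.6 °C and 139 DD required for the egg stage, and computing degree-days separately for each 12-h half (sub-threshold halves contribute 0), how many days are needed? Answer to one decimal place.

Day half: max(0, 13.8 − 7.6) × 0.5 = 6.2 × 0.5 = 3.10 DD.
Night half: max(0, 14.8 − 7.6) × 0.5 = 7.2 × 0.5 = 3.60 DD.
Per 24 h: 6.70 DD/day.
Duration = 139 / 6.70 = 20.746 ≈ 20.7 days.

20.7 days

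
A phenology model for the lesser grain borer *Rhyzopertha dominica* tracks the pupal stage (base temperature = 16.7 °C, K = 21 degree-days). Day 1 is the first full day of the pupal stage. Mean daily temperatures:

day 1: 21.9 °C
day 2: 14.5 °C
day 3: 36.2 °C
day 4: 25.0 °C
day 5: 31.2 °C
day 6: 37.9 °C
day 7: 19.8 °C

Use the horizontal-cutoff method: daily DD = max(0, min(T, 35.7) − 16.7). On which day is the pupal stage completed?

day 3

Daily DD above 16.7 °C (capped at 19.0): 5.2, 0.0, 19.0, 8.3, 14.5, 19.0, 3.1.
Cumulative: 5.2, 5.2, 24.2, 32.5, 47.0, 66.0, 69.1.
The total first reaches 21 DD on day 3.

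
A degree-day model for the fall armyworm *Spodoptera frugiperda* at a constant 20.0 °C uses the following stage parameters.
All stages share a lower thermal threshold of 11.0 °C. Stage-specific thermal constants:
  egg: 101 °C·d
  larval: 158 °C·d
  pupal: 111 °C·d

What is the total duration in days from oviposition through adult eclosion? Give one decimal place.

Daily accumulation at 20.0 °C = 20.0 − 11.0 = 9.0 DD/day.
Total K = 101 + 158 + 111 = 370 DD.
Total duration = 370 / 9.0 = 41.111 ≈ 41.1 days.

41.1 days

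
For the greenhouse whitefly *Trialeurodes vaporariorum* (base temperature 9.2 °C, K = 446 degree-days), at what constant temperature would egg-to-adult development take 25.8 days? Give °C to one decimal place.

Required daily accumulation = 446 / 25.8 = 17.287 DD/day.
T = T_base + 17.287 = 9.2 + 17.287 = 26.487 ≈ 26.5 °C.

26.5 °C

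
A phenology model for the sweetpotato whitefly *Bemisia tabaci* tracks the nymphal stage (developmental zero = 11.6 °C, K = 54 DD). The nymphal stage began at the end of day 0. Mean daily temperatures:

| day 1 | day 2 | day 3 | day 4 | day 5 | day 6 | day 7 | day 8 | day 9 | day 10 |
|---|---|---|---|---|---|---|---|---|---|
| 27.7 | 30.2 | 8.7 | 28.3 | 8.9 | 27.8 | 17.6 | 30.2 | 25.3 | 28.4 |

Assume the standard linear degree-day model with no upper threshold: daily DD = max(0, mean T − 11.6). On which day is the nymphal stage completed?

Daily DD above 11.6 °C: 16.1, 18.6, 0.0, 16.7, 0.0, 16.2, 6.0, 18.6, 13.7, 16.8.
Cumulative: 16.1, 34.7, 34.7, 51.4, 51.4, 67.6, 73.6, 92.2, 105.9, 122.7.
The total first reaches 54 DD on day 6.

day 6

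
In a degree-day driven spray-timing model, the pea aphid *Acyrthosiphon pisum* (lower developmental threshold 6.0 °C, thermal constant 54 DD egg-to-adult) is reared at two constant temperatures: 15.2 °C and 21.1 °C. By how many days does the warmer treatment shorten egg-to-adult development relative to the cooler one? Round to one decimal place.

At 15.2 °C: 54 / (15.2 − 6.0) = 54 / 9.2 = 5.870 d.
At 21.1 °C: 54 / (21.1 − 6.0) = 54 / 15.1 = 3.576 d.
Difference = |5.870 − 3.576| = 2.293 ≈ 2.3 days.

2.3 days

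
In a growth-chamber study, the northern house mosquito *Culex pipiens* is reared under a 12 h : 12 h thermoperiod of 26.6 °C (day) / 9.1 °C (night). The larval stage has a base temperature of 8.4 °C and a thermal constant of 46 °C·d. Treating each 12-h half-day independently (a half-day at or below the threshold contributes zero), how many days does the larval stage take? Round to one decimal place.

4.9 days

Day half: max(0, 26.6 − 8.4) × 0.5 = 18.2 × 0.5 = 9.10 DD.
Night half: max(0, 9.1 − 8.4) × 0.5 = 0.7 × 0.5 = 0.35 DD.
Per 24 h: 9.45 DD/day.
Duration = 46 / 9.45 = 4.868 ≈ 4.9 days.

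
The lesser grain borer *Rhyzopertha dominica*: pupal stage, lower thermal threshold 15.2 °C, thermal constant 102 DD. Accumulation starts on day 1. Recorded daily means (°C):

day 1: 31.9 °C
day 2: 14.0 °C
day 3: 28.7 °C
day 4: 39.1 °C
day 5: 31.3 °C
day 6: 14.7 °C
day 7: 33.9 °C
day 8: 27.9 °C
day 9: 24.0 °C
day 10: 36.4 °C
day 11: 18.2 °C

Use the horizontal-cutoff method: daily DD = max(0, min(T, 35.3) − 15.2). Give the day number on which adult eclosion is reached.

day 9

Daily DD above 15.2 °C (capped at 20.1): 16.7, 0.0, 13.5, 20.1, 16.1, 0.0, 18.7, 12.7, 8.8, 20.1, 3.0.
Cumulative: 16.7, 16.7, 30.2, 50.3, 66.4, 66.4, 85.1, 97.8, 106.6, 126.7, 129.7.
The total first reaches 102 DD on day 9.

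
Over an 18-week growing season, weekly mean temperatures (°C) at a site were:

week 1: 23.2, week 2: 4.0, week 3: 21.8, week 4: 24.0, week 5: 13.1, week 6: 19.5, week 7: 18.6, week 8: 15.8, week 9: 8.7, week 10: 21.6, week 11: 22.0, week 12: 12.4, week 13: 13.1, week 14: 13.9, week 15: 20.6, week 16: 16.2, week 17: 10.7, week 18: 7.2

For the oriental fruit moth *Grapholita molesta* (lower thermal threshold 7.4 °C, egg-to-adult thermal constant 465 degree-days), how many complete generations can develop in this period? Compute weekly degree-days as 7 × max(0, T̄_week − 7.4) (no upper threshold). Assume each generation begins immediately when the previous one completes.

Weekly DD (7 × max(0, T̄ − 7.4)): 110.6, 0.0, 100.8, 116.2, 39.9, 84.7, 78.4, 58.8, 9.1, 99.4, 102.2, 35.0, 39.9, 45.5, 92.4, 61.6, 23.1, 0.0.
Season total = 1097.6 DD.
Complete generations = ⌊1097.6 / 465⌋ = 2.

2 generations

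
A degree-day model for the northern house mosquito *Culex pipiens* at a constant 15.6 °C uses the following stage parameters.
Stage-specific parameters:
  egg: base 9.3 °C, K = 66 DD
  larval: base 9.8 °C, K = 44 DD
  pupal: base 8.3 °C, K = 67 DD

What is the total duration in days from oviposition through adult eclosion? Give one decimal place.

egg: 66 / (15.6 − 9.3) = 66 / 6.3 = 10.476 d.
larval: 44 / (15.6 − 9.8) = 44 / 5.8 = 7.586 d.
pupal: 67 / (15.6 − 8.3) = 67 / 7.3 = 9.178 d.
Sum = 27.240 ≈ 27.2 days.

27.2 days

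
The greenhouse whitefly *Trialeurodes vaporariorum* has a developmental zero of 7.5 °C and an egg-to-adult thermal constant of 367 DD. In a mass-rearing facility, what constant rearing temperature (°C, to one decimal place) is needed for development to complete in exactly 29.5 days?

19.9 °C

Required daily accumulation = 367 / 29.5 = 12.441 DD/day.
T = T_base + 12.441 = 7.5 + 12.441 = 19.941 ≈ 19.9 °C.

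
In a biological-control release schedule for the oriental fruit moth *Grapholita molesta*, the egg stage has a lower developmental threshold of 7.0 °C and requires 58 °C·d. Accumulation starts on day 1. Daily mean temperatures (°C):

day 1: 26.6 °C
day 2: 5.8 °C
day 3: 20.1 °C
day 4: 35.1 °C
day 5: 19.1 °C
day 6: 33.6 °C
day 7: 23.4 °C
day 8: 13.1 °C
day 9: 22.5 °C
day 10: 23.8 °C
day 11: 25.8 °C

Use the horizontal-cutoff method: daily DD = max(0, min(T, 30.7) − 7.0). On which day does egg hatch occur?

day 5

Daily DD above 7.0 °C (capped at 23.7): 19.6, 0.0, 13.1, 23.7, 12.1, 23.7, 16.4, 6.1, 15.5, 16.8, 18.8.
Cumulative: 19.6, 19.6, 32.7, 56.4, 68.5, 92.2, 108.6, 114.7, 130.2, 147.0, 165.8.
The total first reaches 58 DD on day 5.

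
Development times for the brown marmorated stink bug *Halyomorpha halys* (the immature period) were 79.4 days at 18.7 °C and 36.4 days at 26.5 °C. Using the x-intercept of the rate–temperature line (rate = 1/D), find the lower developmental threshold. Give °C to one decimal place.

Equal thermal constants: D₁(T₁ − T_b) = D₂(T₂ − T_b).
79.4·(18.7 − T_b) = 36.4·(26.5 − T_b)
T_b = (79.4·18.7 − 36.4·26.5) / (79.4 − 36.4) = 520.18 / 43.0 = 12.097 °C ≈ 12.1 °C.

12.1 °C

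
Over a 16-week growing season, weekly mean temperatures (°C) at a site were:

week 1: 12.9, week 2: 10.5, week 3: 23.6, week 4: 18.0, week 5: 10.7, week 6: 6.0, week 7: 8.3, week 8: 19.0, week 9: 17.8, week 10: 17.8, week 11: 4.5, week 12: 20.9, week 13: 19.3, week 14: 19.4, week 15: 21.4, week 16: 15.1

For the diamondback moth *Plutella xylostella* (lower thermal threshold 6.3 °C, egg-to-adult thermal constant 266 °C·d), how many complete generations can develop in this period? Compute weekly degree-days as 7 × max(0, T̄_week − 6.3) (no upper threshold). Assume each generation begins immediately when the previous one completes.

Weekly DD (7 × max(0, T̄ − 6.3)): 46.2, 29.4, 121.1, 81.9, 30.8, 0.0, 14.0, 88.9, 80.5, 80.5, 0.0, 102.2, 91.0, 91.7, 105.7, 61.6.
Season total = 1025.5 DD.
Complete generations = ⌊1025.5 / 266⌋ = 3.

3 generations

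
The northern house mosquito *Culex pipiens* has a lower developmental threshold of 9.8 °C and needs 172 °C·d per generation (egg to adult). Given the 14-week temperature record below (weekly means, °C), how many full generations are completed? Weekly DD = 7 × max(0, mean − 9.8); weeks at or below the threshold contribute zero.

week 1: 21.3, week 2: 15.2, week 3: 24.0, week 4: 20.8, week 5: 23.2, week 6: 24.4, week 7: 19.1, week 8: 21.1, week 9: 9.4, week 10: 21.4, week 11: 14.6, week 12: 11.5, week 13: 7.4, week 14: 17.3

Weekly DD (7 × max(0, T̄ − 9.8)): 80.5, 37.8, 99.4, 77.0, 93.8, 102.2, 65.1, 79.1, 0.0, 81.2, 33.6, 11.9, 0.0, 52.5.
Season total = 814.1 DD.
Complete generations = ⌊814.1 / 172⌋ = 4.

4 generations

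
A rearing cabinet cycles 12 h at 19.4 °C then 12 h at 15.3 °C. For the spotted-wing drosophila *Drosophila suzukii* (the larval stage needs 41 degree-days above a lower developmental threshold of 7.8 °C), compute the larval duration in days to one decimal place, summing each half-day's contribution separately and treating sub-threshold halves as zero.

Day half: max(0, 19.4 − 7.8) × 0.5 = 11.6 × 0.5 = 5.80 DD.
Night half: max(0, 15.3 − 7.8) × 0.5 = 7.5 × 0.5 = 3.75 DD.
Per 24 h: 9.55 DD/day.
Duration = 41 / 9.55 = 4.293 ≈ 4.3 days.

4.3 days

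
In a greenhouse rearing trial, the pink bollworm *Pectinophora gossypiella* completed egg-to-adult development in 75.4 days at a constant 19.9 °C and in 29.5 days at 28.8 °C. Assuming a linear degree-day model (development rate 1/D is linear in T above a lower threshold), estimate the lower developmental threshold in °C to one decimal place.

Equal thermal constants: D₁(T₁ − T_b) = D₂(T₂ − T_b).
75.4·(19.9 − T_b) = 29.5·(28.8 − T_b)
T_b = (75.4·19.9 − 29.5·28.8) / (75.4 − 29.5) = 650.86 / 45.9 = 14.180 °C ≈ 14.2 °C.

14.2 °C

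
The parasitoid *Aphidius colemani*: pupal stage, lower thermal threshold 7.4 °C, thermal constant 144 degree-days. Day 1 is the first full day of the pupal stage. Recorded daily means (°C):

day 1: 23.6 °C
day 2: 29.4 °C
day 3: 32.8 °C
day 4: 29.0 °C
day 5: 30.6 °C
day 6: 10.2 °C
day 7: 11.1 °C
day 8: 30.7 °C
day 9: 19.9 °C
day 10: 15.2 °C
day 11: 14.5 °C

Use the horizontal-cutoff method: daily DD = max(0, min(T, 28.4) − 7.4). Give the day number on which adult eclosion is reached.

day 10

Daily DD above 7.4 °C (capped at 21.0): 16.2, 21.0, 21.0, 21.0, 21.0, 2.8, 3.7, 21.0, 12.5, 7.8, 7.1.
Cumulative: 16.2, 37.2, 58.2, 79.2, 100.2, 103.0, 106.7, 127.7, 140.2, 148.0, 155.1.
The total first reaches 144 DD on day 10.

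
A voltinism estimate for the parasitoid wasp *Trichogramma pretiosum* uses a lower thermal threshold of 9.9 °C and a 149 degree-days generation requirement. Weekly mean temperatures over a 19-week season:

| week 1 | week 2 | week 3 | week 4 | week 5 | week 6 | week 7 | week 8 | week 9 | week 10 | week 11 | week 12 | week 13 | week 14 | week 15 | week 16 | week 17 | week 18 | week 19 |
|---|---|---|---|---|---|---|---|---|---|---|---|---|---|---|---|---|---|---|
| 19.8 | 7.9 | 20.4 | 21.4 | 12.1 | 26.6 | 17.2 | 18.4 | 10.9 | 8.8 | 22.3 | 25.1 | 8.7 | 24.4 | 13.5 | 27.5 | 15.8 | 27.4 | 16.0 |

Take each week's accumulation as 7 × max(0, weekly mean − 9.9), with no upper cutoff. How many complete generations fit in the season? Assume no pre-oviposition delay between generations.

Weekly DD (7 × max(0, T̄ − 9.9)): 69.3, 0.0, 73.5, 80.5, 15.4, 116.9, 51.1, 59.5, 7.0, 0.0, 86.8, 106.4, 0.0, 101.5, 25.2, 123.2, 41.3, 122.5, 42.7.
Season total = 1122.8 DD.
Complete generations = ⌊1122.8 / 149⌋ = 7.

7 generations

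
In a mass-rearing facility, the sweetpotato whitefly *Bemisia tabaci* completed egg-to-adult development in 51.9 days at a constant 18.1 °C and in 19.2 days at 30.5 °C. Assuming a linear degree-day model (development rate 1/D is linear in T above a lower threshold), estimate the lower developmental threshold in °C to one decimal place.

10.8 °C

Equal thermal constants: D₁(T₁ − T_b) = D₂(T₂ − T_b).
51.9·(18.1 − T_b) = 19.2·(30.5 − T_b)
T_b = (51.9·18.1 − 19.2·30.5) / (51.9 − 19.2) = 353.79 / 32.7 = 10.819 °C ≈ 10.8 °C.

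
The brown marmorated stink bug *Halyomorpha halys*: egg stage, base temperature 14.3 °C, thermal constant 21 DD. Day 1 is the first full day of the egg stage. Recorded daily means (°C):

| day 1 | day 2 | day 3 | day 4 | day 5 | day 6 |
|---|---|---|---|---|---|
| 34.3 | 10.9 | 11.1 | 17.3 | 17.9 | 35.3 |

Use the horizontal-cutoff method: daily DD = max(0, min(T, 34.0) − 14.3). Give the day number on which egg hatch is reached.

Daily DD above 14.3 °C (capped at 19.7): 19.7, 0.0, 0.0, 3.0, 3.6, 19.7.
Cumulative: 19.7, 19.7, 19.7, 22.7, 26.3, 46.0.
The total first reaches 21 DD on day 4.

day 4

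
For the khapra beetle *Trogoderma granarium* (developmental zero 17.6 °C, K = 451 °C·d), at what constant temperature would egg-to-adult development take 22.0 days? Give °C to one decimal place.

38.1 °C

Required daily accumulation = 451 / 22.0 = 20.500 DD/day.
T = T_base + 20.500 = 17.6 + 20.500 = 38.100 ≈ 38.1 °C.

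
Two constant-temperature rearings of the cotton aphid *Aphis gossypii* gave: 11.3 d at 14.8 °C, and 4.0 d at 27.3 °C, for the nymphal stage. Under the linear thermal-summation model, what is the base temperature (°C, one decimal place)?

Under the model K = D·(T − T_b), so D₁·(T₁ − T_b) = D₂·(T₂ − T_b).
11.3·(14.8 − T_b) = 4.0·(27.3 − T_b)
T_b = (11.3·14.8 − 4.0·27.3) / (11.3 − 4.0) = 58.04 / 7.3 = 7.951 °C ≈ 8.0 °C.

8.0 °C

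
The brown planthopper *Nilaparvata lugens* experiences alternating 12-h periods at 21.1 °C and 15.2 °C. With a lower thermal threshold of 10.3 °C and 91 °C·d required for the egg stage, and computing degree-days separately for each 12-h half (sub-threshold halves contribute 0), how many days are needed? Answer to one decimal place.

11.6 days

Day half: max(0, 21.1 − 10.3) × 0.5 = 10.8 × 0.5 = 5.40 DD.
Night half: max(0, 15.2 − 10.3) × 0.5 = 4.9 × 0.5 = 2.45 DD.
Per 24 h: 7.85 DD/day.
Duration = 91 / 7.85 = 11.592 ≈ 11.6 days.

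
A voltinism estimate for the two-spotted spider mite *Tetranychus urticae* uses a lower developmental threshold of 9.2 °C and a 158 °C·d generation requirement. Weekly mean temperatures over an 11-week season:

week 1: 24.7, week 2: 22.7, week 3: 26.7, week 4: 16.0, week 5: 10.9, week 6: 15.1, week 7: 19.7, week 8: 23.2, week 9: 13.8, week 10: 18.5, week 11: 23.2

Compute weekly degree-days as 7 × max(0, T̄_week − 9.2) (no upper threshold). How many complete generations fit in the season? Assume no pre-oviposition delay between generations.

5 generations

Weekly DD (7 × max(0, T̄ − 9.2)): 108.5, 94.5, 122.5, 47.6, 11.9, 41.3, 73.5, 98.0, 32.2, 65.1, 98.0.
Season total = 793.1 DD.
Complete generations = ⌊793.1 / 158⌋ = 5.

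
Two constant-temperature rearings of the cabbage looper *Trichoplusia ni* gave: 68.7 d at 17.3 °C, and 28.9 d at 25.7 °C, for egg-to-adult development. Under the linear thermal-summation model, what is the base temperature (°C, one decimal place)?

Under the model K = D·(T − T_b), so D₁·(T₁ − T_b) = D₂·(T₂ − T_b).
68.7·(17.3 − T_b) = 28.9·(25.7 − T_b)
T_b = (68.7·17.3 − 28.9·25.7) / (68.7 − 28.9) = 445.78 / 39.8 = 11.201 °C ≈ 11.2 °C.

11.2 °C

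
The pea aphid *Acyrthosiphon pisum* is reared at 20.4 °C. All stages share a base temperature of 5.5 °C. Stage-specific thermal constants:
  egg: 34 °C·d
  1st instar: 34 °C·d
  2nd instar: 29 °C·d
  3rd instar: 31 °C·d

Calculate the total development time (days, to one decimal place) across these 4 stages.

8.6 days

Daily accumulation at 20.4 °C = 20.4 − 5.5 = 14.9 DD/day.
Total K = 34 + 34 + 29 + 31 = 128 DD.
Total duration = 128 / 14.9 = 8.591 ≈ 8.6 days.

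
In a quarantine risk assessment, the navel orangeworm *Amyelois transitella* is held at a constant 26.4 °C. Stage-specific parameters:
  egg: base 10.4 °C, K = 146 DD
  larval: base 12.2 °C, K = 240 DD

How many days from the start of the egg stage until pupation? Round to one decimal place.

26.0 days

egg: 146 / (26.4 − 10.4) = 146 / 16.0 = 9.125 d.
larval: 240 / (26.4 − 12.2) = 240 / 14.2 = 16.901 d.
Sum = 26.026 ≈ 26.0 days.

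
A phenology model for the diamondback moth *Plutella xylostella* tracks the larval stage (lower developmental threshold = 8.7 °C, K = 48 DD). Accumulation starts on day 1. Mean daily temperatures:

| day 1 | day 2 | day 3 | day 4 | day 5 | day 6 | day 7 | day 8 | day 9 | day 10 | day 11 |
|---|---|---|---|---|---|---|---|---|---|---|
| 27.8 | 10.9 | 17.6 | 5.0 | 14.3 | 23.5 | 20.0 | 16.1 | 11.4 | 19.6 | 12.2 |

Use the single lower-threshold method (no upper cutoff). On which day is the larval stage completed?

Daily DD above 8.7 °C: 19.1, 2.2, 8.9, 0.0, 5.6, 14.8, 11.3, 7.4, 2.7, 10.9, 3.5.
Cumulative: 19.1, 21.3, 30.2, 30.2, 35.8, 50.6, 61.9, 69.3, 72.0, 82.9, 86.4.
The total first reaches 48 DD on day 6.

day 6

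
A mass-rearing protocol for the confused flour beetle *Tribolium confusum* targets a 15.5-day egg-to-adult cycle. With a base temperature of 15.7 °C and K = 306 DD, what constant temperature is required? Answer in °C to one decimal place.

Required daily accumulation = 306 / 15.5 = 19.742 DD/day.
T = T_base + 19.742 = 15.7 + 19.742 = 35.442 ≈ 35.4 °C.

35.4 °C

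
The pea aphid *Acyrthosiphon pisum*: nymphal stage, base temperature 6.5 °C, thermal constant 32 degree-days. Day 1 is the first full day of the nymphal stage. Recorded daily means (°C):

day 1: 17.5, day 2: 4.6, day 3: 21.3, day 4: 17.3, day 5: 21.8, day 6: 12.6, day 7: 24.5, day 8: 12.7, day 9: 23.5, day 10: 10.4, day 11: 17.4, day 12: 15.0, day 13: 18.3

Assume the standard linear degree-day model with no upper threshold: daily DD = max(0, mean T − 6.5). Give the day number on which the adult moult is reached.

day 4

Daily DD above 6.5 °C: 11.0, 0.0, 14.8, 10.8, 15.3, 6.1, 18.0, 6.2, 17.0, 3.9, 10.9, 8.5, 11.8.
Cumulative: 11.0, 11.0, 25.8, 36.6, 51.9, 58.0, 76.0, 82.2, 99.2, 103.1, 114.0, 122.5, 134.3.
The total first reaches 32 DD on day 4.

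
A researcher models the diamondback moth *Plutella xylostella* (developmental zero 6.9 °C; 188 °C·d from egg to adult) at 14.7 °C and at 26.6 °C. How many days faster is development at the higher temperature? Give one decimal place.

14.6 days

At 14.7 °C: 188 / (14.7 − 6.9) = 188 / 7.8 = 24.103 d.
At 26.6 °C: 188 / (26.6 − 6.9) = 188 / 19.7 = 9.543 d.
Difference = |24.103 − 9.543| = 14.559 ≈ 14.6 days.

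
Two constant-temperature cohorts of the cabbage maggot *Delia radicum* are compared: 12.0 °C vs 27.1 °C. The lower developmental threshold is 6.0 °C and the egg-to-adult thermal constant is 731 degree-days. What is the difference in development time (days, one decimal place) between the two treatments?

87.2 days

At 12.0 °C: 731 / (12.0 − 6.0) = 731 / 6.0 = 121.833 d.
At 27.1 °C: 731 / (27.1 − 6.0) = 731 / 21.1 = 34.645 d.
Difference = |121.833 − 34.645| = 87.189 ≈ 87.2 days.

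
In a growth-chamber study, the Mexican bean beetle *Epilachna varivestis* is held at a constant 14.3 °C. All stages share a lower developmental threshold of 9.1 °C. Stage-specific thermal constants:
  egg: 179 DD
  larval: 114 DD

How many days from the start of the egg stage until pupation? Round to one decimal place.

56.3 days

Daily accumulation at 14.3 °C = 14.3 − 9.1 = 5.2 DD/day.
Total K = 179 + 114 = 293 DD.
Total duration = 293 / 5.2 = 56.346 ≈ 56.3 days.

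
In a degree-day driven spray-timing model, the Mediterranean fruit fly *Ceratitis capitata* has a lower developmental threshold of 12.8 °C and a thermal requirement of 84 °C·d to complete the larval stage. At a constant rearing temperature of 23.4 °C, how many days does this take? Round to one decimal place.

Daily accumulation = 23.4 − 12.8 = 10.6 DD/day.
Duration = 84 / 10.6 = 7.925 ≈ 7.9 days.

7.9 days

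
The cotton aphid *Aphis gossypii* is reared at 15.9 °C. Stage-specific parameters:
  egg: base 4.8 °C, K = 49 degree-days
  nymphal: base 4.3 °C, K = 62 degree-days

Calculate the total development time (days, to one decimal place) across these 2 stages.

9.8 days

egg: 49 / (15.9 − 4.8) = 49 / 11.1 = 4.414 d.
nymphal: 62 / (15.9 − 4.3) = 62 / 11.6 = 5.345 d.
Sum = 9.759 ≈ 9.8 days.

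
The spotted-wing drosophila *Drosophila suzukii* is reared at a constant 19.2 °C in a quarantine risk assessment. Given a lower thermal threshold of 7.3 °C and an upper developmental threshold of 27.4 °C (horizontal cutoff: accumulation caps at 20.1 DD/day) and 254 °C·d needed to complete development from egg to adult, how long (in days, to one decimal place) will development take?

21.3 days

Daily accumulation = 19.2 − 7.3 = 11.9 DD/day.
Duration = 254 / 11.9 = 21.345 ≈ 21.3 days.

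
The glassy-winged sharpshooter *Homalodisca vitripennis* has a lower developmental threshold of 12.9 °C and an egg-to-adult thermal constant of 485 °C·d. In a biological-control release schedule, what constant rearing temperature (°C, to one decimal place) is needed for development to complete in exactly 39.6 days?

25.1 °C

Required daily accumulation = 485 / 39.6 = 12.247 DD/day.
T = T_base + 12.247 = 12.9 + 12.247 = 25.147 ≈ 25.1 °C.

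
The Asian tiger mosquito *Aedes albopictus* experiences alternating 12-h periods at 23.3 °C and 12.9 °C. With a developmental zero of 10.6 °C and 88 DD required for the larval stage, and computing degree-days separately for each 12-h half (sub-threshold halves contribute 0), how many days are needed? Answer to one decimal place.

11.7 days

Day half: max(0, 23.3 − 10.6) × 0.5 = 12.7 × 0.5 = 6.35 DD.
Night half: max(0, 12.9 − 10.6) × 0.5 = 2.3 × 0.5 = 1.15 DD.
Per 24 h: 7.50 DD/day.
Duration = 88 / 7.50 = 11.733 ≈ 11.7 days.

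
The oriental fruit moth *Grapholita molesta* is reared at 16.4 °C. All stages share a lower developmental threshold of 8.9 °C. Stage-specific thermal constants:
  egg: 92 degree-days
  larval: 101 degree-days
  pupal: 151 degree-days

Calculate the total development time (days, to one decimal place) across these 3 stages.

Daily accumulation at 16.4 °C = 16.4 − 8.9 = 7.5 DD/day.
Total K = 92 + 101 + 151 = 344 DD.
Total duration = 344 / 7.5 = 45.867 ≈ 45.9 days.

45.9 days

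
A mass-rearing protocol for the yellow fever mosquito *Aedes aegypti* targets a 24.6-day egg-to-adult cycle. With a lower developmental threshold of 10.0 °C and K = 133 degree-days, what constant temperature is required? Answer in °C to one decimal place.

Required daily accumulation = 133 / 24.6 = 5.407 DD/day.
T = T_base + 5.407 = 10.0 + 5.407 = 15.407 ≈ 15.4 °C.

15.4 °C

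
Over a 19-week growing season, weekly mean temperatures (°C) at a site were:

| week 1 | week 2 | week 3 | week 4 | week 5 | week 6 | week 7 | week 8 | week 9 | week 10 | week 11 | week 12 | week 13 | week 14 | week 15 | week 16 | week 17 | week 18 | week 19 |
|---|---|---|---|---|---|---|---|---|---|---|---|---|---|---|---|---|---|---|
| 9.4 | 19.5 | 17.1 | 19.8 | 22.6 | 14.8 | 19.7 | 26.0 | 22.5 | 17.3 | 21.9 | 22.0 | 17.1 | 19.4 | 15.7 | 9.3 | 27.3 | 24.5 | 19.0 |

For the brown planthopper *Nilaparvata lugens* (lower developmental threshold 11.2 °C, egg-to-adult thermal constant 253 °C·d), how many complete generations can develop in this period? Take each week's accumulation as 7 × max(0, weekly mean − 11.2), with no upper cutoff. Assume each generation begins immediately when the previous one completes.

4 generations

Weekly DD (7 × max(0, T̄ − 11.2)): 0.0, 58.1, 41.3, 60.2, 79.8, 25.2, 59.5, 103.6, 79.1, 42.7, 74.9, 75.6, 41.3, 57.4, 31.5, 0.0, 112.7, 93.1, 54.6.
Season total = 1090.6 DD.
Complete generations = ⌊1090.6 / 253⌋ = 4.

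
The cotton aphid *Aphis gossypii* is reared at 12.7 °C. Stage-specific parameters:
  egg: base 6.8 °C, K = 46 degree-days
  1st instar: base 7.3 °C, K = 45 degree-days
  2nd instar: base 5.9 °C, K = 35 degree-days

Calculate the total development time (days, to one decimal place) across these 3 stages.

21.3 days

egg: 46 / (12.7 − 6.8) = 46 / 5.9 = 7.797 d.
1st instar: 45 / (12.7 − 7.3) = 45 / 5.4 = 8.333 d.
2nd instar: 35 / (12.7 − 5.9) = 35 / 6.8 = 5.147 d.
Sum = 21.277 ≈ 21.3 days.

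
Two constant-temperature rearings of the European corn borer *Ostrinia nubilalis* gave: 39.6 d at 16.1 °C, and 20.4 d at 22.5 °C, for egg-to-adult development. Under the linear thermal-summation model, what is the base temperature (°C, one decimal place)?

9.3 °C

Under the model K = D·(T − T_b), so D₁·(T₁ − T_b) = D₂·(T₂ − T_b).
39.6·(16.1 − T_b) = 20.4·(22.5 − T_b)
T_b = (39.6·16.1 − 20.4·22.5) / (39.6 − 20.4) = 178.56 / 19.2 = 9.300 °C ≈ 9.3 °C.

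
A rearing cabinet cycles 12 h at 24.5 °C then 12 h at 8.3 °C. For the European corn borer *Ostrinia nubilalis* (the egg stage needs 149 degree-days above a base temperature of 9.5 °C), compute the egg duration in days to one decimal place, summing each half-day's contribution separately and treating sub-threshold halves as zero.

Day half: max(0, 24.5 − 9.5) × 0.5 = 15.0 × 0.5 = 7.50 DD.
Night half: max(0, 8.3 − 9.5) × 0.5 = 0.0 × 0.5 = 0.00 DD.
Per 24 h: 7.50 DD/day.
Duration = 149 / 7.50 = 19.867 ≈ 19.9 days.

19.9 days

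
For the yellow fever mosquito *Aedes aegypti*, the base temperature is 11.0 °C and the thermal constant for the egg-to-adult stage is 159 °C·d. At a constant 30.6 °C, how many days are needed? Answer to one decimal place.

8.1 days

Daily accumulation = 30.6 − 11.0 = 19.6 DD/day.
Duration = 159 / 19.6 = 8.112 ≈ 8.1 days.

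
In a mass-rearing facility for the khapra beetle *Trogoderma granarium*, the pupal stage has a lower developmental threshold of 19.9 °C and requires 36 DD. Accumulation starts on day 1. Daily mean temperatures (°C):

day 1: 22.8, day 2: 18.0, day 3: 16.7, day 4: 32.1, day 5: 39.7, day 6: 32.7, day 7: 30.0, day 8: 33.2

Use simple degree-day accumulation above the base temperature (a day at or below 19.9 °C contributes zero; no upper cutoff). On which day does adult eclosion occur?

day 6

Daily DD above 19.9 °C: 2.9, 0.0, 0.0, 12.2, 19.8, 12.8, 10.1, 13.3.
Cumulative: 2.9, 2.9, 2.9, 15.1, 34.9, 47.7, 57.8, 71.1.
The total first reaches 36 DD on day 6.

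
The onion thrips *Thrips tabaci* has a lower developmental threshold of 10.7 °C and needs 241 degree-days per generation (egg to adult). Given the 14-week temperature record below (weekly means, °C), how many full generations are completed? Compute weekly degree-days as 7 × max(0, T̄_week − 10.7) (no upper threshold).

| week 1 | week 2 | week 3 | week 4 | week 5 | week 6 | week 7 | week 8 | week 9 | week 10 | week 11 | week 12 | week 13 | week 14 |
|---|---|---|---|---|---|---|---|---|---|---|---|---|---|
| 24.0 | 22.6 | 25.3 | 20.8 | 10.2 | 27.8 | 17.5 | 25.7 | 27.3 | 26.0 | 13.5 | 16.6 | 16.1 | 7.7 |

Weekly DD (7 × max(0, T̄ − 10.7)): 93.1, 83.3, 102.2, 70.7, 0.0, 119.7, 47.6, 105.0, 116.2, 107.1, 19.6, 41.3, 37.8, 0.0.
Season total = 943.6 DD.
Complete generations = ⌊943.6 / 241⌋ = 3.

3 generations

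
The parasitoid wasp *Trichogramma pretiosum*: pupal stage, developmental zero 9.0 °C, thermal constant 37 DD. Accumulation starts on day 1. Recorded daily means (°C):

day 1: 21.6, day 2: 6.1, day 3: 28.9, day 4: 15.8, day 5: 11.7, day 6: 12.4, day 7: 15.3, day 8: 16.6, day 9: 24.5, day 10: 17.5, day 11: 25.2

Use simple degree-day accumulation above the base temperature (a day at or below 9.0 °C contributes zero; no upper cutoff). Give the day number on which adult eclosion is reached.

day 4

Daily DD above 9.0 °C: 12.6, 0.0, 19.9, 6.8, 2.7, 3.4, 6.3, 7.6, 15.5, 8.5, 16.2.
Cumulative: 12.6, 12.6, 32.5, 39.3, 42.0, 45.4, 51.7, 59.3, 74.8, 83.3, 99.5.
The total first reaches 37 DD on day 4.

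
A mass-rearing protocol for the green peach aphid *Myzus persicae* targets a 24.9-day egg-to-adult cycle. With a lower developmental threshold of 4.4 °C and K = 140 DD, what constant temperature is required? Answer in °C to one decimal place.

Required daily accumulation = 140 / 24.9 = 5.622 DD/day.
T = T_base + 5.622 = 4.4 + 5.622 = 10.022 ≈ 10.0 °C.

10.0 °C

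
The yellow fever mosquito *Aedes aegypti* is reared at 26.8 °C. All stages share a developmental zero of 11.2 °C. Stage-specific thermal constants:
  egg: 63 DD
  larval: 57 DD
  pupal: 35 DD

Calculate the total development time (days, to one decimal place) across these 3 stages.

9.9 days

Daily accumulation at 26.8 °C = 26.8 − 11.2 = 15.6 DD/day.
Total K = 63 + 57 + 35 = 155 DD.
Total duration = 155 / 15.6 = 9.936 ≈ 9.9 days.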